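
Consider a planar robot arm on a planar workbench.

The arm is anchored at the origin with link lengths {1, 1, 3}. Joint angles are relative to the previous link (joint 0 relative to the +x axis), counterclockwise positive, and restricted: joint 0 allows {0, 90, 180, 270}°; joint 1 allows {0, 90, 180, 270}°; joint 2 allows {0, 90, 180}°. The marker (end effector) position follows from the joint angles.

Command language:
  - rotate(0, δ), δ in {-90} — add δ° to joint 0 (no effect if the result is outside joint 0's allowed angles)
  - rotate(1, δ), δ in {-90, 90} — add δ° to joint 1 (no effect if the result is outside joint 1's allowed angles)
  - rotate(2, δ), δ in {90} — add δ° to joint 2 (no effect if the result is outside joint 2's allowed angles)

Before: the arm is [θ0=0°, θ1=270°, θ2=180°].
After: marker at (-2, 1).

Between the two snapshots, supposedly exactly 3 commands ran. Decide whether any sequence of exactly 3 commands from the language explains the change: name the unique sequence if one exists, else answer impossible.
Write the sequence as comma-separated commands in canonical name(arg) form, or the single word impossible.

t0: [θ0=0°, θ1=270°, θ2=180°]
step 1 (rotate(0, -90)): [θ0=270°, θ1=270°, θ2=180°]
step 2 (rotate(0, -90)): [θ0=180°, θ1=270°, θ2=180°]
step 3 (rotate(0, -90)): [θ0=90°, θ1=270°, θ2=180°]
no other 3-command option fits: unique.

rotate(0, -90), rotate(0, -90), rotate(0, -90)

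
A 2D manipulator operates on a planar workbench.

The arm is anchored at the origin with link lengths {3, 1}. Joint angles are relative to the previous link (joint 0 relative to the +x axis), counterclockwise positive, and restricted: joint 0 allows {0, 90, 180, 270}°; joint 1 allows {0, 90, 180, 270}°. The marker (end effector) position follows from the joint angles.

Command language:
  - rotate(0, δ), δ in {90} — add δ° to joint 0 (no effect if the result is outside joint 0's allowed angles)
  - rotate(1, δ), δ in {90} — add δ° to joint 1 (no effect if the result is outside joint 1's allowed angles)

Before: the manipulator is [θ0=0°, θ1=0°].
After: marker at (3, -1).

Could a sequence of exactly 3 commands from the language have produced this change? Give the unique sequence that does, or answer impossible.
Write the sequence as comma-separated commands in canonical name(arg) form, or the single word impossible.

rotate(1, 90), rotate(1, 90), rotate(1, 90)

initial: [θ0=0°, θ1=0°]
[1] after rotate(1, 90): [θ0=0°, θ1=90°]
[2] after rotate(1, 90): [θ0=0°, θ1=180°]
[3] after rotate(1, 90): [θ0=0°, θ1=270°]
all 8 alternatives checked — unique.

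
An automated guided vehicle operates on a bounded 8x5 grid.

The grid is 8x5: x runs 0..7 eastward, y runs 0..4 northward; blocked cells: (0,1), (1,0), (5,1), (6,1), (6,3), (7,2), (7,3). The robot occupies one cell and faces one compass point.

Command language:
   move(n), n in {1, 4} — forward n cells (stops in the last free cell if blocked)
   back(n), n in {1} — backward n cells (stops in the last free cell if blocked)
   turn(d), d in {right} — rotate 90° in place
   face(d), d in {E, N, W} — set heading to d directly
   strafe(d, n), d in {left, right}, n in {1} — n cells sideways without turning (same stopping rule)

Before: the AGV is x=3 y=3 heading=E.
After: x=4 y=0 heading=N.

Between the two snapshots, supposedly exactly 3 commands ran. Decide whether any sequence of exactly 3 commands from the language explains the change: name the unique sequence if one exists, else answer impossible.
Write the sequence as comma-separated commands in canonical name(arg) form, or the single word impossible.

impossible

all 729 sequences checked — none match.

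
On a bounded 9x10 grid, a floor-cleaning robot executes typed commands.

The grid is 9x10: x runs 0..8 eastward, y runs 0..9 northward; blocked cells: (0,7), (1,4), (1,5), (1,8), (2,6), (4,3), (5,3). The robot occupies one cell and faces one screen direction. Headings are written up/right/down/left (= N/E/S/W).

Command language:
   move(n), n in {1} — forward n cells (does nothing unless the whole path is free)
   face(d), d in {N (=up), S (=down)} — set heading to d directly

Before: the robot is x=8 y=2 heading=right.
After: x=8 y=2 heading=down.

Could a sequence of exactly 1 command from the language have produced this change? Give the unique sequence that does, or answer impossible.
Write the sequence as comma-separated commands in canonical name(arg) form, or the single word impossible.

key: parked at (8,2) the whole time — nothing moves the robot
t0: x=8 y=2 heading=right
step 1 (face(S)): x=8 y=2 heading=down
all 3 alternatives checked — unique.

face(S)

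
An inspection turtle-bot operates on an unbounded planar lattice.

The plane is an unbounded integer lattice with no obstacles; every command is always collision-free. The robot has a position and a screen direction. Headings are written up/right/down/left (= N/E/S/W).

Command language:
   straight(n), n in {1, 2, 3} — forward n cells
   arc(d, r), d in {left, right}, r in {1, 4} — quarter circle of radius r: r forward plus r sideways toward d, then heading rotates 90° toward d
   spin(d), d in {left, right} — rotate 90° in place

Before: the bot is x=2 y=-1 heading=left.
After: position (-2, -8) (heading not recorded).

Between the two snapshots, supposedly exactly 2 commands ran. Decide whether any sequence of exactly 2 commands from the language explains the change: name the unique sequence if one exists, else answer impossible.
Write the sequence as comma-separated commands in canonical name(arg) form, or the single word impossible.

key: order matters: swapping arc(left, 4) and straight(3) lands elsewhere
begin: x=2 y=-1 heading=left
[1] after arc(left, 4): x=-2 y=-5 heading=down
[2] after straight(3): x=-2 y=-8 heading=down
all 81 alternatives checked — unique.

arc(left, 4), straight(3)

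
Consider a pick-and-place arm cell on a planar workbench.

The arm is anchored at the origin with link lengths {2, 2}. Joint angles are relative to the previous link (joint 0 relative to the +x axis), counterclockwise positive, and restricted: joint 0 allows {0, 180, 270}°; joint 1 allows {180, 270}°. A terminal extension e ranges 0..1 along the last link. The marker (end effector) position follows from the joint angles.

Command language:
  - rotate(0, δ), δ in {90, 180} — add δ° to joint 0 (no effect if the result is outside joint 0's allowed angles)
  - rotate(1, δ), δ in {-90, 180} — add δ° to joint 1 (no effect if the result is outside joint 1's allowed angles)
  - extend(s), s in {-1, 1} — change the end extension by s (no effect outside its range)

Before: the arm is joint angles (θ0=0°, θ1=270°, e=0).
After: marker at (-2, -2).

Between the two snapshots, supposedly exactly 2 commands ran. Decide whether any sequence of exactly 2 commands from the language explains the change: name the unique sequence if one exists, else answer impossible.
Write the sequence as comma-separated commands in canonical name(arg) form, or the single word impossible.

rotate(0, 180), rotate(0, 90)

key: order matters: swapping rotate(0, 180) and rotate(0, 90) lands elsewhere
begin: joint angles (θ0=0°, θ1=270°, e=0)
[1] after rotate(0, 180): joint angles (θ0=180°, θ1=270°, e=0)
[2] after rotate(0, 90): joint angles (θ0=270°, θ1=270°, e=0)
uniquely the one of 36 2-step routes that fits.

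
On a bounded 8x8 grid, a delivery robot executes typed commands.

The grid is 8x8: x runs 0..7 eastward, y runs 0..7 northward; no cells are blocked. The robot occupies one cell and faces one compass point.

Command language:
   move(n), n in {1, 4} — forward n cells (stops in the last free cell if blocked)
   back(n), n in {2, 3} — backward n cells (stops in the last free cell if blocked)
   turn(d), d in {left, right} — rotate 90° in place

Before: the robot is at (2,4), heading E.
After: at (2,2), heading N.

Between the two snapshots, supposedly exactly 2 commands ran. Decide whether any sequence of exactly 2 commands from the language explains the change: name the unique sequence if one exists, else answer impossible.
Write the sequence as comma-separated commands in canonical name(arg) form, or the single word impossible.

key: order matters: swapping turn(left) and back(2) lands elsewhere
t0: at (2,4), heading E
t=1 turn(left) ⇒ at (2,4), heading N
t=2 back(2) ⇒ at (2,2), heading N
no other 2-command option fits: unique.

turn(left), back(2)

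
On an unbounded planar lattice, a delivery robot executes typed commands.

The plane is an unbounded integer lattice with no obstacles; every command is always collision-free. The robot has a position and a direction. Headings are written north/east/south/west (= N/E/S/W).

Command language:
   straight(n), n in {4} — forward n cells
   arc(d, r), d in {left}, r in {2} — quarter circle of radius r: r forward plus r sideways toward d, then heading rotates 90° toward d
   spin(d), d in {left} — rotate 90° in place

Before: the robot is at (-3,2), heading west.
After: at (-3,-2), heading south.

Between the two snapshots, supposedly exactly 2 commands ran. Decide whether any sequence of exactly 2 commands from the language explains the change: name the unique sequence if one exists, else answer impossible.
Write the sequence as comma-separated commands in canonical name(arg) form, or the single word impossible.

spin(left), straight(4)

key: cell and facing (now S) both changed — the 2 commands mix motion and turning
initial: at (-3,2), heading west
t=1 spin(left) ⇒ at (-3,2), heading south
t=2 straight(4) ⇒ at (-3,-2), heading south
no rival 2-sequence matches.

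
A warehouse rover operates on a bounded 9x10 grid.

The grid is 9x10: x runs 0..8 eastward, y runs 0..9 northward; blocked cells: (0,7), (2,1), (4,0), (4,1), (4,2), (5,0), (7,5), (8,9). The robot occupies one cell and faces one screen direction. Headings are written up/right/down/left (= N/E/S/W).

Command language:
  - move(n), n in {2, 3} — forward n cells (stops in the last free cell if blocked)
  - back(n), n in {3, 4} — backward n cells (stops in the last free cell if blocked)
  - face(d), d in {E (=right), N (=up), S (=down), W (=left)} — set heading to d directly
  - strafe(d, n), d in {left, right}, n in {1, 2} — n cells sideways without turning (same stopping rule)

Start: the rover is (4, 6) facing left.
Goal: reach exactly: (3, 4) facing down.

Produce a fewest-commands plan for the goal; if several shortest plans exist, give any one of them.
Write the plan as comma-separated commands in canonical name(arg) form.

t0: (4, 6) facing left
[1] after face(S): (4, 6) facing down
[2] after move(2): (4, 4) facing down
[3] after strafe(right, 1): (3, 4) facing down
shorter routes all fall short; 3 is best.

face(S), move(2), strafe(right, 1)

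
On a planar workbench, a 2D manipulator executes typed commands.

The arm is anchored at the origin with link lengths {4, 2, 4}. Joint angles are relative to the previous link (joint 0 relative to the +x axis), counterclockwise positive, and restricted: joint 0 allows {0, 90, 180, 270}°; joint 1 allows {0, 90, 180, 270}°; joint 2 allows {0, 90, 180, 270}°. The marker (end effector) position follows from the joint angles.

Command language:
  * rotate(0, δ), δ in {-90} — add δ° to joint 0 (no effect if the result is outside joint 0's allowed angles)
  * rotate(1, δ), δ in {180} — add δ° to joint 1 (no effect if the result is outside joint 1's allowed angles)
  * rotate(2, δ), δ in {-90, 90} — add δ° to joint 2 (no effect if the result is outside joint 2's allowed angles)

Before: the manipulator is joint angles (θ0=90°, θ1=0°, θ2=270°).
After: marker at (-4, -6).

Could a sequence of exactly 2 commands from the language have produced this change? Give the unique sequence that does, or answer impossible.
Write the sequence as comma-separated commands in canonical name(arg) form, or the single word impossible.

initial: joint angles (θ0=90°, θ1=0°, θ2=270°)
t=1 rotate(0, -90) ⇒ joint angles (θ0=0°, θ1=0°, θ2=270°)
t=2 rotate(0, -90) ⇒ joint angles (θ0=270°, θ1=0°, θ2=270°)
uniquely the one of 16 2-step routes that fits.

rotate(0, -90), rotate(0, -90)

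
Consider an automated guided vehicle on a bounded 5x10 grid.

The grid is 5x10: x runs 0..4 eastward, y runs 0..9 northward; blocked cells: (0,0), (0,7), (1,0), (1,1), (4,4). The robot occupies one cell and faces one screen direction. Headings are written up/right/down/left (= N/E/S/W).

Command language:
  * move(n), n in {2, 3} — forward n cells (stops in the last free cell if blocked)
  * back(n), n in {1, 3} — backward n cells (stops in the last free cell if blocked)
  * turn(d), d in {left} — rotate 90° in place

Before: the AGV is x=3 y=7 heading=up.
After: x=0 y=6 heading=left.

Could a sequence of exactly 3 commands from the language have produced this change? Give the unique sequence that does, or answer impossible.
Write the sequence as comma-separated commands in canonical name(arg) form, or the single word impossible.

back(1), turn(left), move(3)

key: position moved to (0,6) AND the heading swung to W — translation plus rotation needed
start: x=3 y=7 heading=up
t=1 back(1) ⇒ x=3 y=6 heading=up
t=2 turn(left) ⇒ x=3 y=6 heading=left
t=3 move(3) ⇒ x=0 y=6 heading=left
no rival 3-sequence matches.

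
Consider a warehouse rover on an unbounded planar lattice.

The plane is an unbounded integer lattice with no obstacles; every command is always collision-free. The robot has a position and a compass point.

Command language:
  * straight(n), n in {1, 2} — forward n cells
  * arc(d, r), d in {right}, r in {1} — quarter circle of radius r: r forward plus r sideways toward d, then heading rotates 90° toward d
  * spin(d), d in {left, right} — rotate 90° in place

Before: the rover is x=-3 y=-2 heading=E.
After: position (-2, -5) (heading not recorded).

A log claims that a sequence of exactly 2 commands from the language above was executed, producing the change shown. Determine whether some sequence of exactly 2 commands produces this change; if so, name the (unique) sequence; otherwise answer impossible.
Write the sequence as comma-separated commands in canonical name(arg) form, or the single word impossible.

arc(right, 1), straight(2)

key: running straight(2) before arc(right, 1) would end elsewhere — order is forced
initial: x=-3 y=-2 heading=E
step 1 (arc(right, 1)): x=-2 y=-3 heading=S
step 2 (straight(2)): x=-2 y=-5 heading=S
no rival 2-sequence matches.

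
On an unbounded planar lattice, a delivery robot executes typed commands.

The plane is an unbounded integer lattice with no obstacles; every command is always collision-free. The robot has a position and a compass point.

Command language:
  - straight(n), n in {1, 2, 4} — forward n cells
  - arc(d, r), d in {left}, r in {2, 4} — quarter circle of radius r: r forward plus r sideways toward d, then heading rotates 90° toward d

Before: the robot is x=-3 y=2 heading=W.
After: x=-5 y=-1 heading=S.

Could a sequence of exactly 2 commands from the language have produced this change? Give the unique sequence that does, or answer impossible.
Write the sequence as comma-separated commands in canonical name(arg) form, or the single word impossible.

key: cell and facing (now S) both changed — the 2 commands mix motion and turning
begin: x=-3 y=2 heading=W
step 1 (arc(left, 2)): x=-5 y=0 heading=S
step 2 (straight(1)): x=-5 y=-1 heading=S
all 25 alternatives checked — unique.

arc(left, 2), straight(1)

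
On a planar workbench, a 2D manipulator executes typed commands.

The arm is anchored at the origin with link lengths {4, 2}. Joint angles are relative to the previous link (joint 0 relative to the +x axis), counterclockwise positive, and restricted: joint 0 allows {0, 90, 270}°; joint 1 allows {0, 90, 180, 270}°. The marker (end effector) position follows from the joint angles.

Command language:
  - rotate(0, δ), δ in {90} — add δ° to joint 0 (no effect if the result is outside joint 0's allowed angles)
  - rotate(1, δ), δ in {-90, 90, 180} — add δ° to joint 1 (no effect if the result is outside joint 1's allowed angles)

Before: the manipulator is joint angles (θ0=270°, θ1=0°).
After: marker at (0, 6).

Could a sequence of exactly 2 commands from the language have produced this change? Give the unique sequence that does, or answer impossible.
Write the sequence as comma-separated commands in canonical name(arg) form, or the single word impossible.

start: joint angles (θ0=270°, θ1=0°)
1. rotate(0, 90) → joint angles (θ0=0°, θ1=0°)
2. rotate(0, 90) → joint angles (θ0=90°, θ1=0°)
no rival 2-sequence matches.

rotate(0, 90), rotate(0, 90)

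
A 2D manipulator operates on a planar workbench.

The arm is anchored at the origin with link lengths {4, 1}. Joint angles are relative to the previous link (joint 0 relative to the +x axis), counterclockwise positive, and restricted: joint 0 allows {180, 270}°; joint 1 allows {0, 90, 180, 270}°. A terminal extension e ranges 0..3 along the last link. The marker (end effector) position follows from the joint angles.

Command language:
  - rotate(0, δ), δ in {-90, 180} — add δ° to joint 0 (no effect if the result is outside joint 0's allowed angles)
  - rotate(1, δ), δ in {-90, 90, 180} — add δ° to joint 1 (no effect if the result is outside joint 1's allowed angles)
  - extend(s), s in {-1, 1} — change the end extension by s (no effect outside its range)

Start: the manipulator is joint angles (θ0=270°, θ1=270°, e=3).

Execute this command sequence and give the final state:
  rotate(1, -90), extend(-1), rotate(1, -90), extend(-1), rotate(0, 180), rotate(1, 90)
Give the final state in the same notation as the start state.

joint angles (θ0=270°, θ1=180°, e=1)

t0: joint angles (θ0=270°, θ1=270°, e=3)
t=1 rotate(1, -90) ⇒ joint angles (θ0=270°, θ1=180°, e=3)
t=2 extend(-1) ⇒ joint angles (θ0=270°, θ1=180°, e=2)
t=3 rotate(1, -90) ⇒ joint angles (θ0=270°, θ1=90°, e=2)
t=4 extend(-1) ⇒ joint angles (θ0=270°, θ1=90°, e=1)
t=5 rotate(0, 180) ⇒ joint angles (θ0=270°, θ1=90°, e=1)
t=6 rotate(1, 90) ⇒ joint angles (θ0=270°, θ1=180°, e=1)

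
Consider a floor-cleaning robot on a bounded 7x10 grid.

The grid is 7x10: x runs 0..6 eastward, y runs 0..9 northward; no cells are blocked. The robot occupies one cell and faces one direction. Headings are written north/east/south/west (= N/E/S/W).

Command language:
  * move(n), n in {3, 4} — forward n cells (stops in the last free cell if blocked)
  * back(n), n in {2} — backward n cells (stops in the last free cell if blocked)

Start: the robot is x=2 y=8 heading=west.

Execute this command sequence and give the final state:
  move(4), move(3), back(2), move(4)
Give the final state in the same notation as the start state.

x=0 y=8 heading=west

from: x=2 y=8 heading=west
step 1 (move(4)): x=0 y=8 heading=west
step 2 (move(3)): x=0 y=8 heading=west
step 3 (back(2)): x=2 y=8 heading=west
step 4 (move(4)): x=0 y=8 heading=west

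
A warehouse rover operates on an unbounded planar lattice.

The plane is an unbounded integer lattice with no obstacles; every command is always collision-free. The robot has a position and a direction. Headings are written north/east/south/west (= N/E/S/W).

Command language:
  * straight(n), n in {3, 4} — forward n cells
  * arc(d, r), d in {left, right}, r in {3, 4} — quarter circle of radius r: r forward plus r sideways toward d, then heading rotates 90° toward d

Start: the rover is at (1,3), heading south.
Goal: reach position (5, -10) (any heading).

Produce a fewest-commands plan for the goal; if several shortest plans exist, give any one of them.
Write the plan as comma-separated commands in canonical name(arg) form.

arc(left, 4), arc(right, 3), straight(3), arc(right, 3)

start: at (1,3), heading south
[1] after arc(left, 4): at (5,-1), heading east
[2] after arc(right, 3): at (8,-4), heading south
[3] after straight(3): at (8,-7), heading south
[4] after arc(right, 3): at (5,-10), heading west
shorter routes all fall short; 4 is best.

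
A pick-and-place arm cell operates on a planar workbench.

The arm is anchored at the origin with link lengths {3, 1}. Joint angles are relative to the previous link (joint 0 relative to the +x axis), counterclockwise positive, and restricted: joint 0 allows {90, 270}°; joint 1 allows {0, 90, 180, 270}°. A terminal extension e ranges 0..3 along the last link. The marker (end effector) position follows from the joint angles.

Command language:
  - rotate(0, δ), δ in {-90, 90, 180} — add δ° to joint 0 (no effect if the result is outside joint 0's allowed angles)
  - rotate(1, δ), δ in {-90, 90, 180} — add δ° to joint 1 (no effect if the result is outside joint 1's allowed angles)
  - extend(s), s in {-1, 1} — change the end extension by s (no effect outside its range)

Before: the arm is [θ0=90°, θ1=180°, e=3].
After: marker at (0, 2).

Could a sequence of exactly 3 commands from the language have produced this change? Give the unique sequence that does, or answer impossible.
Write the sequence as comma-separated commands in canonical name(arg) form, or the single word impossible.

initial: [θ0=90°, θ1=180°, e=3]
1. extend(-1) → [θ0=90°, θ1=180°, e=2]
2. extend(-1) → [θ0=90°, θ1=180°, e=1]
3. extend(-1) → [θ0=90°, θ1=180°, e=0]
no rival 3-sequence matches.

extend(-1), extend(-1), extend(-1)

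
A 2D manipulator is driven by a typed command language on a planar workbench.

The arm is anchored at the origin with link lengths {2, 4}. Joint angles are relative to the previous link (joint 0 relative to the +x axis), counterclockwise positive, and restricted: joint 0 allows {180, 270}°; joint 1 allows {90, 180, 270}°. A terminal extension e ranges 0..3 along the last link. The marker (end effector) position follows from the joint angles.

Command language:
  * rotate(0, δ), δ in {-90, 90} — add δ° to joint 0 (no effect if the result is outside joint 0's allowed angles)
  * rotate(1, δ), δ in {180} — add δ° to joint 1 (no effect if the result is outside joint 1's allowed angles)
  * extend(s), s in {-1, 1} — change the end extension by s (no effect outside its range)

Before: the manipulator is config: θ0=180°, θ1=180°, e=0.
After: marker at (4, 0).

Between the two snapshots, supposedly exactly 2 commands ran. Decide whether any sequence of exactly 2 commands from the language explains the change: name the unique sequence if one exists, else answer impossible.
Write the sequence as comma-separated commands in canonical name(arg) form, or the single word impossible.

from: config: θ0=180°, θ1=180°, e=0
t=1 extend(1) ⇒ config: θ0=180°, θ1=180°, e=1
t=2 extend(1) ⇒ config: θ0=180°, θ1=180°, e=2
uniquely the one of 25 2-step routes that fits.

extend(1), extend(1)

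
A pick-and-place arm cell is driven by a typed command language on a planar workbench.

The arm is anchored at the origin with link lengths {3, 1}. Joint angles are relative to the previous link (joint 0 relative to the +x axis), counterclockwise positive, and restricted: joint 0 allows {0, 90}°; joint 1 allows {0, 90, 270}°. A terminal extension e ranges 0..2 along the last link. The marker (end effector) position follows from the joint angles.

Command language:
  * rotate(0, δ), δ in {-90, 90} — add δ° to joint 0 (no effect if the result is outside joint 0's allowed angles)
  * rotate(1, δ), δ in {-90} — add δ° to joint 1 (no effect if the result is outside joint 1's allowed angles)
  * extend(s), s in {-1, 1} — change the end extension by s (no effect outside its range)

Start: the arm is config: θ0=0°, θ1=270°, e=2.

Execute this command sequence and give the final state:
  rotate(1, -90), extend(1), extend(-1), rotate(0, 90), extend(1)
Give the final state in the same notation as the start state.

config: θ0=90°, θ1=270°, e=2

start: config: θ0=0°, θ1=270°, e=2
1. rotate(1, -90) → config: θ0=0°, θ1=270°, e=2
2. extend(1) → config: θ0=0°, θ1=270°, e=2
3. extend(-1) → config: θ0=0°, θ1=270°, e=1
4. rotate(0, 90) → config: θ0=90°, θ1=270°, e=1
5. extend(1) → config: θ0=90°, θ1=270°, e=2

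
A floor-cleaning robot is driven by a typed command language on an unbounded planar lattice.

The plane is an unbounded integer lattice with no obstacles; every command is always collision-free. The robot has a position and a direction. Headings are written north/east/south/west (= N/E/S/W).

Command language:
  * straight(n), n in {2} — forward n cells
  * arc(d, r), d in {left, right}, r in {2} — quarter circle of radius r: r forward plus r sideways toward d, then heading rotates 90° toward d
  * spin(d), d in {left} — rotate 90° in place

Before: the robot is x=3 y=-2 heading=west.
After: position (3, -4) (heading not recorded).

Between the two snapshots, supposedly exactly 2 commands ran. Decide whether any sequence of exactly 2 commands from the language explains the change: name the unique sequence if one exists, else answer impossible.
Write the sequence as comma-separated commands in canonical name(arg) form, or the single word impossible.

key: order matters: swapping spin(left) and straight(2) lands elsewhere
t0: x=3 y=-2 heading=west
step 1 (spin(left)): x=3 y=-2 heading=south
step 2 (straight(2)): x=3 y=-4 heading=south
uniquely the one of 16 2-step routes that fits.

spin(left), straight(2)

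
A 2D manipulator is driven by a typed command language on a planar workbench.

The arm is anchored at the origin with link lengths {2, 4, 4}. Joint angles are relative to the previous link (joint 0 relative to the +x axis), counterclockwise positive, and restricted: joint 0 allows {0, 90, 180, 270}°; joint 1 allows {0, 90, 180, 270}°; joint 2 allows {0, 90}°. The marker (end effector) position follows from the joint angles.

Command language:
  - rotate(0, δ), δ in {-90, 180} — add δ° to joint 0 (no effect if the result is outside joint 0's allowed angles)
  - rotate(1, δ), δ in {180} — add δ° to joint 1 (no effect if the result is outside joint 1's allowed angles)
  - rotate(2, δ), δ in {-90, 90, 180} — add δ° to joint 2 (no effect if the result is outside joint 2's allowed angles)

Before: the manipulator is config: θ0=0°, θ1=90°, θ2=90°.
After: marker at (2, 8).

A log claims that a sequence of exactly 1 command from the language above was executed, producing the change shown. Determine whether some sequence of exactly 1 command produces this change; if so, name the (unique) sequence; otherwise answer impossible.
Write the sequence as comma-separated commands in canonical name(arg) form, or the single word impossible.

t0: config: θ0=0°, θ1=90°, θ2=90°
step 1 (rotate(2, -90)): config: θ0=0°, θ1=90°, θ2=0°
no other 1-command option fits: unique.

rotate(2, -90)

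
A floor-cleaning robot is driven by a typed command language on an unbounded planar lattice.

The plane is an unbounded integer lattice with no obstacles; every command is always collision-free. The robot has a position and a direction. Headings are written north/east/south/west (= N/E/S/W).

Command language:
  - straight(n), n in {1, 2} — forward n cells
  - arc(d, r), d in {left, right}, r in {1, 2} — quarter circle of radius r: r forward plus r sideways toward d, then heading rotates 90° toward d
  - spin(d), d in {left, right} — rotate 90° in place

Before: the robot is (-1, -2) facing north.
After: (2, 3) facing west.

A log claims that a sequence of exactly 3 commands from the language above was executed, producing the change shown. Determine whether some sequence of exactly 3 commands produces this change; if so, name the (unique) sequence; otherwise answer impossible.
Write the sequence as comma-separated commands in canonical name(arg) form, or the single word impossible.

arc(right, 2), arc(left, 2), arc(left, 1)

key: position moved to (2,3) AND the heading swung to W — translation plus rotation needed
initial: (-1, -2) facing north
t=1 arc(right, 2) ⇒ (1, 0) facing east
t=2 arc(left, 2) ⇒ (3, 2) facing north
t=3 arc(left, 1) ⇒ (2, 3) facing west
all 512 alternatives checked — unique.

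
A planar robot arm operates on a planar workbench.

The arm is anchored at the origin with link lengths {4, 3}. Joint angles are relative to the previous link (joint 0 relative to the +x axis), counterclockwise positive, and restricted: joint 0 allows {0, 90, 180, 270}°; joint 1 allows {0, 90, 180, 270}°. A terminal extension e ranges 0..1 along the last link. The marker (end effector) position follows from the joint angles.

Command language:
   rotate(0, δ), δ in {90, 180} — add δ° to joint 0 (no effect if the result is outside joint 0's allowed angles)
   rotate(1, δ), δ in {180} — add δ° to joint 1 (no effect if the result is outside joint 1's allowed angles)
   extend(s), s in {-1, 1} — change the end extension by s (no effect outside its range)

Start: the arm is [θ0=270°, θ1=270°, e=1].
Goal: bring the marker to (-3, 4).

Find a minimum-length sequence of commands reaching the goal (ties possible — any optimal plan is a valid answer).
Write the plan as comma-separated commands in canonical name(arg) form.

rotate(0, 180), extend(-1), rotate(1, 180)

begin: [θ0=270°, θ1=270°, e=1]
step 1 (rotate(0, 180)): [θ0=90°, θ1=270°, e=1]
step 2 (extend(-1)): [θ0=90°, θ1=270°, e=0]
step 3 (rotate(1, 180)): [θ0=90°, θ1=90°, e=0]
shorter routes all fall short; 3 is best.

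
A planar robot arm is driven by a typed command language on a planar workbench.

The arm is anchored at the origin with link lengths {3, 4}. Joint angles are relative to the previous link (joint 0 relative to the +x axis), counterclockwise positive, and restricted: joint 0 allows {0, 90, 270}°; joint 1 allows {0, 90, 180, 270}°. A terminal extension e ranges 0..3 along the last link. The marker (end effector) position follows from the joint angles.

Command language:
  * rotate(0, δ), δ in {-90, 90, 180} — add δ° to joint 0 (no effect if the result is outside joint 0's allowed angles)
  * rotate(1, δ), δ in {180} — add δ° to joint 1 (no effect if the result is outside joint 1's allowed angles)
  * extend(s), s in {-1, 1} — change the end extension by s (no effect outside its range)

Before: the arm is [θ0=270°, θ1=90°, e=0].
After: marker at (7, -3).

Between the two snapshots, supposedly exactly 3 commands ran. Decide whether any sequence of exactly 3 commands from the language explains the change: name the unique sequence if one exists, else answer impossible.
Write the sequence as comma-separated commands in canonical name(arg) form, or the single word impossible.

start: [θ0=270°, θ1=90°, e=0]
[1] after extend(1): [θ0=270°, θ1=90°, e=1]
[2] after extend(1): [θ0=270°, θ1=90°, e=2]
[3] after extend(1): [θ0=270°, θ1=90°, e=3]
no other 3-command option fits: unique.

extend(1), extend(1), extend(1)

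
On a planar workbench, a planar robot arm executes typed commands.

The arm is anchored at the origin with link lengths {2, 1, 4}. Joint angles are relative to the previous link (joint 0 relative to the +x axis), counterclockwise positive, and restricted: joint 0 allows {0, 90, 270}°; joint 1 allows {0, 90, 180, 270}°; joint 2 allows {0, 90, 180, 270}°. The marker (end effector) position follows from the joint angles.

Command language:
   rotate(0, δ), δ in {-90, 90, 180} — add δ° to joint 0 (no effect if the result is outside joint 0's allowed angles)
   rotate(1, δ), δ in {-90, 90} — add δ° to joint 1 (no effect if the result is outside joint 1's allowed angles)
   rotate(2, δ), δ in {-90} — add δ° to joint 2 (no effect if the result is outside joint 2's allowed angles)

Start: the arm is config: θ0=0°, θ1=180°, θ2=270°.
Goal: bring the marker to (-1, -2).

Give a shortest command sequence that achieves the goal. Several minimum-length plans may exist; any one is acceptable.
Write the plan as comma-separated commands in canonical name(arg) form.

initial: config: θ0=0°, θ1=180°, θ2=270°
t=1 rotate(1, -90) ⇒ config: θ0=0°, θ1=90°, θ2=270°
t=2 rotate(2, -90) ⇒ config: θ0=0°, θ1=90°, θ2=180°
t=3 rotate(2, -90) ⇒ config: θ0=0°, θ1=90°, θ2=90°
t=4 rotate(0, 90) ⇒ config: θ0=90°, θ1=90°, θ2=90°
nothing shorter than 4 reaches the goal.

rotate(1, -90), rotate(2, -90), rotate(2, -90), rotate(0, 90)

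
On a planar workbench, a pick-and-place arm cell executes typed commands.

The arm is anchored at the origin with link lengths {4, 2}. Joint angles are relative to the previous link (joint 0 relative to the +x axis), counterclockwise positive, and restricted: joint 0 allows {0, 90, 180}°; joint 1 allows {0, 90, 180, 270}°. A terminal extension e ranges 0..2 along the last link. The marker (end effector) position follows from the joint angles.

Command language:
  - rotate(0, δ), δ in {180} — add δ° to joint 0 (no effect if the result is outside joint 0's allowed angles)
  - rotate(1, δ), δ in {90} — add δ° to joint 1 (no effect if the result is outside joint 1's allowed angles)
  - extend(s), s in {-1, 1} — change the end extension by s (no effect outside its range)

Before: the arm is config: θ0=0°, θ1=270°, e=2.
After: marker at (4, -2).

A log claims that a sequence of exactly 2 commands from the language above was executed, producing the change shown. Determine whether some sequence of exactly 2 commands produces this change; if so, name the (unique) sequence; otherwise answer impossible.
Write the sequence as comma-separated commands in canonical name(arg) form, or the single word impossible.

extend(-1), extend(-1)

from: config: θ0=0°, θ1=270°, e=2
1. extend(-1) → config: θ0=0°, θ1=270°, e=1
2. extend(-1) → config: θ0=0°, θ1=270°, e=0
no other 2-command option fits: unique.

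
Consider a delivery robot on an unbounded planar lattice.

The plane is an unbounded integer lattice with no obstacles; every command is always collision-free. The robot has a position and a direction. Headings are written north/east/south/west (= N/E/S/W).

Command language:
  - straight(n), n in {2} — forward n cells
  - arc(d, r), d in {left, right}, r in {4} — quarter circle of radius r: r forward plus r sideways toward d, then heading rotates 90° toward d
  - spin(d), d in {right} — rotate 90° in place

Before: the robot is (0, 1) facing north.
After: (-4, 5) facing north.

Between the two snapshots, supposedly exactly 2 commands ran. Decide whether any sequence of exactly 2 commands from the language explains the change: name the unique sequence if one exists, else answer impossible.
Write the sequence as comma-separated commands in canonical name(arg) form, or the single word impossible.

arc(left, 4), spin(right)

key: heading stays N — rotations cancel among the 2 commands
start: (0, 1) facing north
step 1 (arc(left, 4)): (-4, 5) facing west
step 2 (spin(right)): (-4, 5) facing north
no rival 2-sequence matches.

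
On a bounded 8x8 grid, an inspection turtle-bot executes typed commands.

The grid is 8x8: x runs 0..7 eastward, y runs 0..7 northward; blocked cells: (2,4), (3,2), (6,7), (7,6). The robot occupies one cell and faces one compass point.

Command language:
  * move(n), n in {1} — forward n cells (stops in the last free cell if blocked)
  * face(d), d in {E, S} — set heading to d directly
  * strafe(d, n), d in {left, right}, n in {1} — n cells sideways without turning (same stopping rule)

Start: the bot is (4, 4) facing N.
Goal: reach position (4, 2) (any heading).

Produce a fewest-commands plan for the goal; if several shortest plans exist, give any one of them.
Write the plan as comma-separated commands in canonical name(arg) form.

initial: (4, 4) facing N
1. face(S) → (4, 4) facing S
2. move(1) → (4, 3) facing S
3. move(1) → (4, 2) facing S
shorter routes all fall short; 3 is best.

face(S), move(1), move(1)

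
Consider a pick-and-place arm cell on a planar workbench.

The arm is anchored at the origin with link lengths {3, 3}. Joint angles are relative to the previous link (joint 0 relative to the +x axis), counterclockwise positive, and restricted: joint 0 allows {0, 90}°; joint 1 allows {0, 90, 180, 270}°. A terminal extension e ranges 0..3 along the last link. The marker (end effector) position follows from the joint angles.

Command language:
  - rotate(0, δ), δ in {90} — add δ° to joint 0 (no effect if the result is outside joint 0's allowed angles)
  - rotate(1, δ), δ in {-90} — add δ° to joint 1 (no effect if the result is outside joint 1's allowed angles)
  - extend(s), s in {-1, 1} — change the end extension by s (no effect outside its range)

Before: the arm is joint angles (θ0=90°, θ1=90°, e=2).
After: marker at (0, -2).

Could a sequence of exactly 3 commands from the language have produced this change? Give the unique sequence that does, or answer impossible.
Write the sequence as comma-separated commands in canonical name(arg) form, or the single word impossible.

initial: joint angles (θ0=90°, θ1=90°, e=2)
1. rotate(1, -90) → joint angles (θ0=90°, θ1=0°, e=2)
2. rotate(1, -90) → joint angles (θ0=90°, θ1=270°, e=2)
3. rotate(1, -90) → joint angles (θ0=90°, θ1=180°, e=2)
no rival 3-sequence matches.

rotate(1, -90), rotate(1, -90), rotate(1, -90)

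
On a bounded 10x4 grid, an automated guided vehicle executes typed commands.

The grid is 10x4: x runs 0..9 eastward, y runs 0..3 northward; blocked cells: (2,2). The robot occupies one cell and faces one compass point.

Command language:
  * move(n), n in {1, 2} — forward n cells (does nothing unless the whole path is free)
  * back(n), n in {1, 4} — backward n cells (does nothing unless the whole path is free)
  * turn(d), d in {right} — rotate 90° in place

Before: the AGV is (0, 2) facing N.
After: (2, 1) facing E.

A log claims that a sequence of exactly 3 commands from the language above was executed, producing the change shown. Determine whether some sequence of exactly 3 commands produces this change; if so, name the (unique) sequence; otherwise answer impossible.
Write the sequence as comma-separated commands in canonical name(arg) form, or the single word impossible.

key: cell and facing (now E) both changed — the 3 commands mix motion and turning
from: (0, 2) facing N
step 1 (back(1)): (0, 1) facing N
step 2 (turn(right)): (0, 1) facing E
step 3 (move(2)): (2, 1) facing E
no rival 3-sequence matches.

back(1), turn(right), move(2)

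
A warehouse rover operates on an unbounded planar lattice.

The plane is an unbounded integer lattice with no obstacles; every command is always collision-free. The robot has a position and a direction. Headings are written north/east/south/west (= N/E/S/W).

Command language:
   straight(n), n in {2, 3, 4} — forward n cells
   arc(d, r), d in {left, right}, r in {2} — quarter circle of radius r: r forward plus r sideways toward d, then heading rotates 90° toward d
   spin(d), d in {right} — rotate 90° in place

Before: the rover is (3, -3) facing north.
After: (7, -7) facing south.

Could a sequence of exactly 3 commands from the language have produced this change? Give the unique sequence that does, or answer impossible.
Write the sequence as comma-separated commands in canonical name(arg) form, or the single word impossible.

arc(right, 2), arc(right, 2), straight(4)

key: running straight(4) before arc(right, 2) would end elsewhere — order is forced
begin: (3, -3) facing north
1. arc(right, 2) → (5, -1) facing east
2. arc(right, 2) → (7, -3) facing south
3. straight(4) → (7, -7) facing south
all 216 alternatives checked — unique.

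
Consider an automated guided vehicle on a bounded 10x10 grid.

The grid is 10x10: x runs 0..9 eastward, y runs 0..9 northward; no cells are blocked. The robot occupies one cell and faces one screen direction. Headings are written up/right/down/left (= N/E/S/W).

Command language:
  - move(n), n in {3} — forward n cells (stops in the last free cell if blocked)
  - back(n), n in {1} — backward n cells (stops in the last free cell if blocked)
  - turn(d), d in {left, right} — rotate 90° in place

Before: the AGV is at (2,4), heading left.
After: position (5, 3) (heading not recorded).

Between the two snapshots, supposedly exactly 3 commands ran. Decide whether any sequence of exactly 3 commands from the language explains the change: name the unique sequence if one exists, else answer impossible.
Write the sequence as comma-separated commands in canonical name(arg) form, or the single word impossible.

impossible

all 64 sequences checked — none match.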